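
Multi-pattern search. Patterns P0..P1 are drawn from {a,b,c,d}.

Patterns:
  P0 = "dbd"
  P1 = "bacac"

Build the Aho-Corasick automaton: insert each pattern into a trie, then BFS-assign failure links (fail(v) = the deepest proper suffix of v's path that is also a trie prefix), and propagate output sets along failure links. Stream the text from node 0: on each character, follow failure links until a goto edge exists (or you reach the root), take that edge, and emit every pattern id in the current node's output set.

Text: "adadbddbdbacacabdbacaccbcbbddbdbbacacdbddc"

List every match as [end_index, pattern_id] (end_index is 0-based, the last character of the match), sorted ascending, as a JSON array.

Build automaton:
Trie nodes:
  n0 'ε': b→4 d→1
  n1 'd': b→2
  n2 'db': d→3
  n3 'dbd': ·  ←P0
  n4 'b': a→5
  n5 'ba': c→6
  n6 'bac': a→7
  n7 'baca': c→8
  n8 'bacac': ·  ←P1

Failure links (BFS by depth):
  n1('d'): parent n0 fail=0; on 'd' 0 → fail=0;  out ∅∪∅=∅
  n4('b'): parent n0 fail=0; on 'b' 0 → fail=0;  out ∅∪∅=∅
  n2('db'): parent n1 fail=0; on 'b' 0 → fail=4;  out ∅∪∅=∅
  n5('ba'): parent n4 fail=0; on 'a' 0 → fail=0;  out ∅∪∅=∅
  n3('dbd'): parent n2 fail=4; on 'd' 4→0 → fail=1;  out {0}∪∅={0}
  n6('bac'): parent n5 fail=0; on 'c' 0 → fail=0;  out ∅∪∅=∅
  n7('baca'): parent n6 fail=0; on 'a' 0 → fail=0;  out ∅∪∅=∅
  n8('bacac'): parent n7 fail=0; on 'c' 0 → fail=0;  out {1}∪∅={1}

Text stream:
[0] read 'a'  n0⇒n0
[1] read 'd'  n0⇒n1
[2] read 'a'  n1⇒n0 ·f
[3] read 'd'  n0⇒n1
[4] read 'b'  n1⇒n2
[5] read 'd'  n2⇒n3  emit P0@[3:5]
[6] read 'd'  n3⇒n1 ·f
[7] read 'b'  n1⇒n2
[8] read 'd'  n2⇒n3  emit P0@[6:8]
[9] read 'b'  n3⇒n2 ·f
[10] read 'a'  n2⇒n5 ·f
[11] read 'c'  n5⇒n6
[12] read 'a'  n6⇒n7
[13] read 'c'  n7⇒n8  emit P1@[9:13]
[14] read 'a'  n8⇒n0 ·f
[15] read 'b'  n0⇒n4
[16] read 'd'  n4⇒n1 ·f
[17] read 'b'  n1⇒n2
[18] read 'a'  n2⇒n5 ·f
[19] read 'c'  n5⇒n6
[20] read 'a'  n6⇒n7
[21] read 'c'  n7⇒n8  emit P1@[17:21]
[22] read 'c'  n8⇒n0 ·f
[23] read 'b'  n0⇒n4
[24] read 'c'  n4⇒n0 ·f
[25] read 'b'  n0⇒n4
[26] read 'b'  n4⇒n4 ·f
[27] read 'd'  n4⇒n1 ·f
[28] read 'd'  n1⇒n1 ·f
[29] read 'b'  n1⇒n2
[30] read 'd'  n2⇒n3  emit P0@[28:30]
[31] read 'b'  n3⇒n2 ·f
[32] read 'b'  n2⇒n4 ·f
[33] read 'a'  n4⇒n5
[34] read 'c'  n5⇒n6
[35] read 'a'  n6⇒n7
[36] read 'c'  n7⇒n8  emit P1@[32:36]
[37] read 'd'  n8⇒n1 ·f
[38] read 'b'  n1⇒n2
[39] read 'd'  n2⇒n3  emit P0@[37:39]
[40] read 'd'  n3⇒n1 ·f
[41] read 'c'  n1⇒n0 ·f

All matches (sorted): [[5,0],[8,0],[13,1],[21,1],[30,0],[36,1],[39,0]]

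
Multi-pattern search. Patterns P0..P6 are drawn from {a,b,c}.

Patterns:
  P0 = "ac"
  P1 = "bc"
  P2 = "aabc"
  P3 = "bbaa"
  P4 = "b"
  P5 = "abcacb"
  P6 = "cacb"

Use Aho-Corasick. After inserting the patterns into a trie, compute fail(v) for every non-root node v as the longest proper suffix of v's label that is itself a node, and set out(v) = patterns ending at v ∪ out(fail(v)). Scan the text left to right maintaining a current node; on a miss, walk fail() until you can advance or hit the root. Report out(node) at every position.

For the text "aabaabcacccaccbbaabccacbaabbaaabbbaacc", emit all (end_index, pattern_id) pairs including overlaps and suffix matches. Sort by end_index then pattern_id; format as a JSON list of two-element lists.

Construct AC machine:
Trie nodes:
  0='ε' goto a→1 b→3 c→16
  1='a' goto a→5 b→11 c→2
  2='ac' goto ·  [P0 ends]
  3='b' goto b→8 c→4  [P4 ends]
  4='bc' goto ·  [P1 ends]
  5='aa' goto b→6
  6='aab' goto c→7
  7='aabc' goto ·  [P2 ends]
  8='bb' goto a→9
  9='bba' goto a→10
  10='bbaa' goto ·  [P3 ends]
  11='ab' goto c→12
  12='abc' goto a→13
  13='abca' goto c→14
  14='abcac' goto b→15
  15='abcacb' goto ·  [P5 ends]
  16='c' goto a→17
  17='ca' goto c→18
  18='cac' goto b→19
  19='cacb' goto ·  [P6 ends]

Failure links (BFS by depth):
  fail(1) 'a': from fail(0)=0 chase 'a': 0 ⇒ 0;  out=∅∪out(0)=∅
  fail(3) 'b': from fail(0)=0 chase 'b': 0 ⇒ 0;  out={4}∪out(0)={4}
  fail(16) 'c': from fail(0)=0 chase 'c': 0 ⇒ 0;  out=∅∪out(0)=∅
  fail(2) 'ac': from fail(1)=0 chase 'c': 0 ⇒ 16;  out={0}∪out(16)={0}
  fail(4) 'bc': from fail(3)=0 chase 'c': 0 ⇒ 16;  out={1}∪out(16)={1}
  fail(5) 'aa': from fail(1)=0 chase 'a': 0 ⇒ 1;  out=∅∪out(1)=∅
  fail(8) 'bb': from fail(3)=0 chase 'b': 0 ⇒ 3;  out=∅∪out(3)={4}
  fail(11) 'ab': from fail(1)=0 chase 'b': 0 ⇒ 3;  out=∅∪out(3)={4}
  fail(17) 'ca': from fail(16)=0 chase 'a': 0 ⇒ 1;  out=∅∪out(1)=∅
  fail(6) 'aab': from fail(5)=1 chase 'b': 1 ⇒ 11;  out=∅∪out(11)={4}
  fail(9) 'bba': from fail(8)=3 chase 'a': 3→0 ⇒ 1;  out=∅∪out(1)=∅
  fail(12) 'abc': from fail(11)=3 chase 'c': 3 ⇒ 4;  out=∅∪out(4)={1}
  fail(18) 'cac': from fail(17)=1 chase 'c': 1 ⇒ 2;  out=∅∪out(2)={0}
  fail(7) 'aabc': from fail(6)=11 chase 'c': 11 ⇒ 12;  out={2}∪out(12)={1,2}
  fail(10) 'bbaa': from fail(9)=1 chase 'a': 1 ⇒ 5;  out={3}∪out(5)={3}
  fail(13) 'abca': from fail(12)=4 chase 'a': 4→16 ⇒ 17;  out=∅∪out(17)=∅
  fail(19) 'cacb': from fail(18)=2 chase 'b': 2→16→0 ⇒ 3;  out={6}∪out(3)={4,6}
  fail(14) 'abcac': from fail(13)=17 chase 'c': 17 ⇒ 18;  out=∅∪out(18)={0}
  fail(15) 'abcacb': from fail(14)=18 chase 'b': 18 ⇒ 19;  out={5}∪out(19)={4,5,6}

Run:
i=0 'a': node 0→1
i=1 'a': node 1→5
i=2 'b': node 5→6  ** P4@[2:2]
i=3 'a': node 6→1 (fail-walked)
i=4 'a': node 1→5
i=5 'b': node 5→6  ** P4@[5:5]
i=6 'c': node 6→7  ** P1@[5:6],P2@[3:6]
i=7 'a': node 7→13 (fail-walked)
i=8 'c': node 13→14  ** P0@[7:8]
i=9 'c': node 14→16 (fail-walked)
i=10 'c': node 16→16 (fail-walked)
i=11 'a': node 16→17
i=12 'c': node 17→18  ** P0@[11:12]
i=13 'c': node 18→16 (fail-walked)
i=14 'b': node 16→3 (fail-walked)  ** P4@[14:14]
i=15 'b': node 3→8  ** P4@[15:15]
i=16 'a': node 8→9
i=17 'a': node 9→10  ** P3@[14:17]
i=18 'b': node 10→6 (fail-walked)  ** P4@[18:18]
i=19 'c': node 6→7  ** P1@[18:19],P2@[16:19]
i=20 'c': node 7→16 (fail-walked)
i=21 'a': node 16→17
i=22 'c': node 17→18  ** P0@[21:22]
i=23 'b': node 18→19  ** P4@[23:23],P6@[20:23]
i=24 'a': node 19→1 (fail-walked)
i=25 'a': node 1→5
i=26 'b': node 5→6  ** P4@[26:26]
i=27 'b': node 6→8 (fail-walked)  ** P4@[27:27]
i=28 'a': node 8→9
i=29 'a': node 9→10  ** P3@[26:29]
i=30 'a': node 10→5 (fail-walked)
i=31 'b': node 5→6  ** P4@[31:31]
i=32 'b': node 6→8 (fail-walked)  ** P4@[32:32]
i=33 'b': node 8→8 (fail-walked)  ** P4@[33:33]
i=34 'a': node 8→9
i=35 'a': node 9→10  ** P3@[32:35]
i=36 'c': node 10→2 (fail-walked)  ** P0@[35:36]
i=37 'c': node 2→16 (fail-walked)

Matches: [[2,4],[5,4],[6,1],[6,2],[8,0],[12,0],[14,4],[15,4],[17,3],[18,4],[19,1],[19,2],[22,0],[23,4],[23,6],[26,4],[27,4],[29,3],[31,4],[32,4],[33,4],[35,3],[36,0]]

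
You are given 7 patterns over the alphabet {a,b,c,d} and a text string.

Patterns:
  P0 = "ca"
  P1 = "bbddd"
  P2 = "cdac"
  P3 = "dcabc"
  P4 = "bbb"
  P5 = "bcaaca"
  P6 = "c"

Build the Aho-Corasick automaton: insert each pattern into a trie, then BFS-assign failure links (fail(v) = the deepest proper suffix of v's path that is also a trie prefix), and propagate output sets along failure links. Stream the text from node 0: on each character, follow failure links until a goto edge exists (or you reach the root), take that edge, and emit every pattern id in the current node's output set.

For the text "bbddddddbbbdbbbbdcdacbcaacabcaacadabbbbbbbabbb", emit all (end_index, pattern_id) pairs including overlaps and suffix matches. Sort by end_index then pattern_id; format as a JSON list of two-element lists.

Construct AC machine:
Trie (insert patterns):
  n0 'ε': b→3 c→1 d→11
  n1 'c': a→2 d→8  ←P6
  n2 'ca': ·  ←P0
  n3 'b': b→4 c→17
  n4 'bb': b→16 d→5
  n5 'bbd': d→6
  n6 'bbdd': d→7
  n7 'bbddd': ·  ←P1
  n8 'cd': a→9
  n9 'cda': c→10
  n10 'cdac': ·  ←P2
  n11 'd': c→12
  n12 'dc': a→13
  n13 'dca': b→14
  n14 'dcab': c→15
  n15 'dcabc': ·  ←P3
  n16 'bbb': ·  ←P4
  n17 'bc': a→18
  n18 'bca': a→19
  n19 'bcaa': c→20
  n20 'bcaac': a→21
  n21 'bcaaca': ·  ←P5

BFS fail/out derivation:
  fail(1) 'c': from fail(0)=0 chase 'c': 0 ⇒ 0;  out={6}∪out(0)={6}
  fail(3) 'b': from fail(0)=0 chase 'b': 0 ⇒ 0;  out=∅∪out(0)=∅
  fail(11) 'd': from fail(0)=0 chase 'd': 0 ⇒ 0;  out=∅∪out(0)=∅
  fail(2) 'ca': from fail(1)=0 chase 'a': 0 ⇒ 0;  out={0}∪out(0)={0}
  fail(4) 'bb': from fail(3)=0 chase 'b': 0 ⇒ 3;  out=∅∪out(3)=∅
  fail(8) 'cd': from fail(1)=0 chase 'd': 0 ⇒ 11;  out=∅∪out(11)=∅
  fail(12) 'dc': from fail(11)=0 chase 'c': 0 ⇒ 1;  out=∅∪out(1)={6}
  fail(17) 'bc': from fail(3)=0 chase 'c': 0 ⇒ 1;  out=∅∪out(1)={6}
  fail(5) 'bbd': from fail(4)=3 chase 'd': 3→0 ⇒ 11;  out=∅∪out(11)=∅
  fail(9) 'cda': from fail(8)=11 chase 'a': 11→0 ⇒ 0;  out=∅∪out(0)=∅
  fail(13) 'dca': from fail(12)=1 chase 'a': 1 ⇒ 2;  out=∅∪out(2)={0}
  fail(16) 'bbb': from fail(4)=3 chase 'b': 3 ⇒ 4;  out={4}∪out(4)={4}
  fail(18) 'bca': from fail(17)=1 chase 'a': 1 ⇒ 2;  out=∅∪out(2)={0}
  fail(6) 'bbdd': from fail(5)=11 chase 'd': 11→0 ⇒ 11;  out=∅∪out(11)=∅
  fail(10) 'cdac': from fail(9)=0 chase 'c': 0 ⇒ 1;  out={2}∪out(1)={2,6}
  fail(14) 'dcab': from fail(13)=2 chase 'b': 2→0 ⇒ 3;  out=∅∪out(3)=∅
  fail(19) 'bcaa': from fail(18)=2 chase 'a': 2→0 ⇒ 0;  out=∅∪out(0)=∅
  fail(7) 'bbddd': from fail(6)=11 chase 'd': 11→0 ⇒ 11;  out={1}∪out(11)={1}
  fail(15) 'dcabc': from fail(14)=3 chase 'c': 3 ⇒ 17;  out={3}∪out(17)={3,6}
  fail(20) 'bcaac': from fail(19)=0 chase 'c': 0 ⇒ 1;  out=∅∪out(1)={6}
  fail(21) 'bcaaca': from fail(20)=1 chase 'a': 1 ⇒ 2;  out={5}∪out(2)={0,5}

Text stream:
[0] read 'b'  n0⇒n3
[1] read 'b'  n3⇒n4
[2] read 'd'  n4⇒n5
[3] read 'd'  n5⇒n6
[4] read 'd'  n6⇒n7  → match P1@[0:4]
[5] read 'd'  n7⇒n11 (via fail)
[6] read 'd'  n11⇒n11 (via fail)
[7] read 'd'  n11⇒n11 (via fail)
[8] read 'b'  n11⇒n3 (via fail)
[9] read 'b'  n3⇒n4
[10] read 'b'  n4⇒n16  → match P4@[8:10]
[11] read 'd'  n16⇒n5 (via fail)
[12] read 'b'  n5⇒n3 (via fail)
[13] read 'b'  n3⇒n4
[14] read 'b'  n4⇒n16  → match P4@[12:14]
[15] read 'b'  n16⇒n16 (via fail)  → match P4@[13:15]
[16] read 'd'  n16⇒n5 (via fail)
[17] read 'c'  n5⇒n12 (via fail)  → match P6@[17:17]
[18] read 'd'  n12⇒n8 (via fail)
[19] read 'a'  n8⇒n9
[20] read 'c'  n9⇒n10  → match P2@[17:20],P6@[20:20]
[21] read 'b'  n10⇒n3 (via fail)
[22] read 'c'  n3⇒n17  → match P6@[22:22]
[23] read 'a'  n17⇒n18  → match P0@[22:23]
[24] read 'a'  n18⇒n19
[25] read 'c'  n19⇒n20  → match P6@[25:25]
[26] read 'a'  n20⇒n21  → match P0@[25:26],P5@[21:26]
[27] read 'b'  n21⇒n3 (via fail)
[28] read 'c'  n3⇒n17  → match P6@[28:28]
[29] read 'a'  n17⇒n18  → match P0@[28:29]
[30] read 'a'  n18⇒n19
[31] read 'c'  n19⇒n20  → match P6@[31:31]
[32] read 'a'  n20⇒n21  → match P0@[31:32],P5@[27:32]
[33] read 'd'  n21⇒n11 (via fail)
[34] read 'a'  n11⇒n0 (via fail)
[35] read 'b'  n0⇒n3
[36] read 'b'  n3⇒n4
[37] read 'b'  n4⇒n16  → match P4@[35:37]
[38] read 'b'  n16⇒n16 (via fail)  → match P4@[36:38]
[39] read 'b'  n16⇒n16 (via fail)  → match P4@[37:39]
[40] read 'b'  n16⇒n16 (via fail)  → match P4@[38:40]
[41] read 'b'  n16⇒n16 (via fail)  → match P4@[39:41]
[42] read 'a'  n16⇒n0 (via fail)
[43] read 'b'  n0⇒n3
[44] read 'b'  n3⇒n4
[45] read 'b'  n4⇒n16  → match P4@[43:45]

Matches: [[4,1],[10,4],[14,4],[15,4],[17,6],[20,2],[20,6],[22,6],[23,0],[25,6],[26,0],[26,5],[28,6],[29,0],[31,6],[32,0],[32,5],[37,4],[38,4],[39,4],[40,4],[41,4],[45,4]]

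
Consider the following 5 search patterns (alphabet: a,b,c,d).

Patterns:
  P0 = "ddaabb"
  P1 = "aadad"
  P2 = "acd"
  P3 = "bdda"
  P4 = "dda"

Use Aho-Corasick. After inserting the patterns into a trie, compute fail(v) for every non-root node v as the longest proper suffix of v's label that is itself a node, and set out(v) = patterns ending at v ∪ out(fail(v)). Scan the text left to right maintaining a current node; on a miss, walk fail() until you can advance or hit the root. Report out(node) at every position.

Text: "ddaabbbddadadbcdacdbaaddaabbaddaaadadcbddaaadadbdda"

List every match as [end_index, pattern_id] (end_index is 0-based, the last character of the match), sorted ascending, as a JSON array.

Build automaton:
Trie (insert patterns):
  0='ε' goto a→7 b→14 d→1
  1='d' goto d→2
  2='dd' goto a→3
  3='dda' goto a→4  ←P4
  4='ddaa' goto b→5
  5='ddaab' goto b→6
  6='ddaabb' goto ·  ←P0
  7='a' goto a→8 c→12
  8='aa' goto d→9
  9='aad' goto a→10
  10='aada' goto d→11
  11='aadad' goto ·  ←P1
  12='ac' goto d→13
  13='acd' goto ·  ←P2
  14='b' goto d→15
  15='bd' goto d→16
  16='bdd' goto a→17
  17='bdda' goto ·  ←P3

BFS fail/out derivation:
  n1('d'): parent n0 fail=0; on 'd' 0 → fail=0;  out ∅∪∅=∅
  n7('a'): parent n0 fail=0; on 'a' 0 → fail=0;  out ∅∪∅=∅
  n14('b'): parent n0 fail=0; on 'b' 0 → fail=0;  out ∅∪∅=∅
  n2('dd'): parent n1 fail=0; on 'd' 0 → fail=1;  out ∅∪∅=∅
  n8('aa'): parent n7 fail=0; on 'a' 0 → fail=7;  out ∅∪∅=∅
  n12('ac'): parent n7 fail=0; on 'c' 0 → fail=0;  out ∅∪∅=∅
  n15('bd'): parent n14 fail=0; on 'd' 0 → fail=1;  out ∅∪∅=∅
  n3('dda'): parent n2 fail=1; on 'a' 1→0 → fail=7;  out {4}∪∅={4}
  n9('aad'): parent n8 fail=7; on 'd' 7→0 → fail=1;  out ∅∪∅=∅
  n13('acd'): parent n12 fail=0; on 'd' 0 → fail=1;  out {2}∪∅={2}
  n16('bdd'): parent n15 fail=1; on 'd' 1 → fail=2;  out ∅∪∅=∅
  n4('ddaa'): parent n3 fail=7; on 'a' 7 → fail=8;  out ∅∪∅=∅
  n10('aada'): parent n9 fail=1; on 'a' 1→0 → fail=7;  out ∅∪∅=∅
  n17('bdda'): parent n16 fail=2; on 'a' 2 → fail=3;  out {3}∪{4}={3,4}
  n5('ddaab'): parent n4 fail=8; on 'b' 8→7→0 → fail=14;  out ∅∪∅=∅
  n11('aadad'): parent n10 fail=7; on 'd' 7→0 → fail=1;  out {1}∪∅={1}
  n6('ddaabb'): parent n5 fail=14; on 'b' 14→0 → fail=14;  out {0}∪∅={0}

Run:
i=0 'd': node 0→1
i=1 'd': node 1→2
i=2 'a': node 2→3  → match P4@[0:2]
i=3 'a': node 3→4
i=4 'b': node 4→5
i=5 'b': node 5→6  → match P0@[0:5]
i=6 'b': node 6→14 (via fail)
i=7 'd': node 14→15
i=8 'd': node 15→16
i=9 'a': node 16→17  → match P3@[6:9],P4@[7:9]
i=10 'd': node 17→1 (via fail)
i=11 'a': node 1→7 (via fail)
i=12 'd': node 7→1 (via fail)
i=13 'b': node 1→14 (via fail)
i=14 'c': node 14→0 (via fail)
i=15 'd': node 0→1
i=16 'a': node 1→7 (via fail)
i=17 'c': node 7→12
i=18 'd': node 12→13  → match P2@[16:18]
i=19 'b': node 13→14 (via fail)
i=20 'a': node 14→7 (via fail)
i=21 'a': node 7→8
i=22 'd': node 8→9
i=23 'd': node 9→2 (via fail)
i=24 'a': node 2→3  → match P4@[22:24]
i=25 'a': node 3→4
i=26 'b': node 4→5
i=27 'b': node 5→6  → match P0@[22:27]
i=28 'a': node 6→7 (via fail)
i=29 'd': node 7→1 (via fail)
i=30 'd': node 1→2
i=31 'a': node 2→3  → match P4@[29:31]
i=32 'a': node 3→4
i=33 'a': node 4→8 (via fail)
i=34 'd': node 8→9
i=35 'a': node 9→10
i=36 'd': node 10→11  → match P1@[32:36]
i=37 'c': node 11→0 (via fail)
i=38 'b': node 0→14
i=39 'd': node 14→15
i=40 'd': node 15→16
i=41 'a': node 16→17  → match P3@[38:41],P4@[39:41]
i=42 'a': node 17→4 (via fail)
i=43 'a': node 4→8 (via fail)
i=44 'd': node 8→9
i=45 'a': node 9→10
i=46 'd': node 10→11  → match P1@[42:46]
i=47 'b': node 11→14 (via fail)
i=48 'd': node 14→15
i=49 'd': node 15→16
i=50 'a': node 16→17  → match P3@[47:50],P4@[48:50]

Matches: [[2,4],[5,0],[9,3],[9,4],[18,2],[24,4],[27,0],[31,4],[36,1],[41,3],[41,4],[46,1],[50,3],[50,4]]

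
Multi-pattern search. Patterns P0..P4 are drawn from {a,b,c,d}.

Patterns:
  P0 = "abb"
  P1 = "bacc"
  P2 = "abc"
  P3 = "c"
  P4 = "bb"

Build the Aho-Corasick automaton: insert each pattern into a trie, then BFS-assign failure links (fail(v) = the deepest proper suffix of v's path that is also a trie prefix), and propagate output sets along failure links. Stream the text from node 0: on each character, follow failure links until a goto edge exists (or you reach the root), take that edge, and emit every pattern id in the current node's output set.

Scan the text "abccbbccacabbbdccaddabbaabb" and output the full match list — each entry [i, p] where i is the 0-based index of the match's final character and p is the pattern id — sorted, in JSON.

Construct AC machine:
Trie nodes:
  n0 'ε': a→1 b→4 c→9
  n1 'a': b→2
  n2 'ab': b→3 c→8
  n3 'abb': ·  ←P0
  n4 'b': a→5 b→10
  n5 'ba': c→6
  n6 'bac': c→7
  n7 'bacc': ·  ←P1
  n8 'abc': ·  ←P2
  n9 'c': ·  ←P3
  n10 'bb': ·  ←P4

BFS fail/out derivation:
  n1('a'): parent n0 fail=0; on 'a' 0 → fail=0;  out ∅∪∅=∅
  n4('b'): parent n0 fail=0; on 'b' 0 → fail=0;  out ∅∪∅=∅
  n9('c'): parent n0 fail=0; on 'c' 0 → fail=0;  out {3}∪∅={3}
  n2('ab'): parent n1 fail=0; on 'b' 0 → fail=4;  out ∅∪∅=∅
  n5('ba'): parent n4 fail=0; on 'a' 0 → fail=1;  out ∅∪∅=∅
  n10('bb'): parent n4 fail=0; on 'b' 0 → fail=4;  out {4}∪∅={4}
  n3('abb'): parent n2 fail=4; on 'b' 4 → fail=10;  out {0}∪{4}={0,4}
  n6('bac'): parent n5 fail=1; on 'c' 1→0 → fail=9;  out ∅∪{3}={3}
  n8('abc'): parent n2 fail=4; on 'c' 4→0 → fail=9;  out {2}∪{3}={2,3}
  n7('bacc'): parent n6 fail=9; on 'c' 9→0 → fail=9;  out {1}∪{3}={1,3}

Text stream:
[0] read 'a'  n0⇒n1
[1] read 'b'  n1⇒n2
[2] read 'c'  n2⇒n8  → match P2@[0:2],P3@[2:2]
[3] read 'c'  n8⇒n9 (fail-walked)  → match P3@[3:3]
[4] read 'b'  n9⇒n4 (fail-walked)
[5] read 'b'  n4⇒n10  → match P4@[4:5]
[6] read 'c'  n10⇒n9 (fail-walked)  → match P3@[6:6]
[7] read 'c'  n9⇒n9 (fail-walked)  → match P3@[7:7]
[8] read 'a'  n9⇒n1 (fail-walked)
[9] read 'c'  n1⇒n9 (fail-walked)  → match P3@[9:9]
[10] read 'a'  n9⇒n1 (fail-walked)
[11] read 'b'  n1⇒n2
[12] read 'b'  n2⇒n3  → match P0@[10:12],P4@[11:12]
[13] read 'b'  n3⇒n10 (fail-walked)  → match P4@[12:13]
[14] read 'd'  n10⇒n0 (fail-walked)
[15] read 'c'  n0⇒n9  → match P3@[15:15]
[16] read 'c'  n9⇒n9 (fail-walked)  → match P3@[16:16]
[17] read 'a'  n9⇒n1 (fail-walked)
[18] read 'd'  n1⇒n0 (fail-walked)
[19] read 'd'  n0⇒n0
[20] read 'a'  n0⇒n1
[21] read 'b'  n1⇒n2
[22] read 'b'  n2⇒n3  → match P0@[20:22],P4@[21:22]
[23] read 'a'  n3⇒n5 (fail-walked)
[24] read 'a'  n5⇒n1 (fail-walked)
[25] read 'b'  n1⇒n2
[26] read 'b'  n2⇒n3  → match P0@[24:26],P4@[25:26]

Matches: [[2,2],[2,3],[3,3],[5,4],[6,3],[7,3],[9,3],[12,0],[12,4],[13,4],[15,3],[16,3],[22,0],[22,4],[26,0],[26,4]]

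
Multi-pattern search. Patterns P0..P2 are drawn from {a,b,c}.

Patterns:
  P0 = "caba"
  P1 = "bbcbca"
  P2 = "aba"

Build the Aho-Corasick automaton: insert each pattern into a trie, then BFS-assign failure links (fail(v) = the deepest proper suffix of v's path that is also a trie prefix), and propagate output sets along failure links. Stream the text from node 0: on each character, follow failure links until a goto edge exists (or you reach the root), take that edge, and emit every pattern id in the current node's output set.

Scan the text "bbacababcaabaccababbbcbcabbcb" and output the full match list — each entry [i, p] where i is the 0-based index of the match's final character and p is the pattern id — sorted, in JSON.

Build:
Trie (insert patterns):
  n0 'ε': a→11 b→5 c→1
  n1 'c': a→2
  n2 'ca': b→3
  n3 'cab': a→4
  n4 'caba': ·  [P0 ends]
  n5 'b': b→6
  n6 'bb': c→7
  n7 'bbc': b→8
  n8 'bbcb': c→9
  n9 'bbcbc': a→10
  n10 'bbcbca': ·  [P1 ends]
  n11 'a': b→12
  n12 'ab': a→13
  n13 'aba': ·  [P2 ends]

Failure links (BFS by depth):
  fail(1) 'c': from fail(0)=0 chase 'c': 0 ⇒ 0;  out=∅∪out(0)=∅
  fail(5) 'b': from fail(0)=0 chase 'b': 0 ⇒ 0;  out=∅∪out(0)=∅
  fail(11) 'a': from fail(0)=0 chase 'a': 0 ⇒ 0;  out=∅∪out(0)=∅
  fail(2) 'ca': from fail(1)=0 chase 'a': 0 ⇒ 11;  out=∅∪out(11)=∅
  fail(6) 'bb': from fail(5)=0 chase 'b': 0 ⇒ 5;  out=∅∪out(5)=∅
  fail(12) 'ab': from fail(11)=0 chase 'b': 0 ⇒ 5;  out=∅∪out(5)=∅
  fail(3) 'cab': from fail(2)=11 chase 'b': 11 ⇒ 12;  out=∅∪out(12)=∅
  fail(7) 'bbc': from fail(6)=5 chase 'c': 5→0 ⇒ 1;  out=∅∪out(1)=∅
  fail(13) 'aba': from fail(12)=5 chase 'a': 5→0 ⇒ 11;  out={2}∪out(11)={2}
  fail(4) 'caba': from fail(3)=12 chase 'a': 12 ⇒ 13;  out={0}∪out(13)={0,2}
  fail(8) 'bbcb': from fail(7)=1 chase 'b': 1→0 ⇒ 5;  out=∅∪out(5)=∅
  fail(9) 'bbcbc': from fail(8)=5 chase 'c': 5→0 ⇒ 1;  out=∅∪out(1)=∅
  fail(10) 'bbcbca': from fail(9)=1 chase 'a': 1 ⇒ 2;  out={1}∪out(2)={1}

Run:
[0] read 'b'  n0⇒n5
[1] read 'b'  n5⇒n6
[2] read 'a'  n6⇒n11 (fail-walked)
[3] read 'c'  n11⇒n1 (fail-walked)
[4] read 'a'  n1⇒n2
[5] read 'b'  n2⇒n3
[6] read 'a'  n3⇒n4  → match P0@[3:6],P2@[4:6]
[7] read 'b'  n4⇒n12 (fail-walked)
[8] read 'c'  n12⇒n1 (fail-walked)
[9] read 'a'  n1⇒n2
[10] read 'a'  n2⇒n11 (fail-walked)
[11] read 'b'  n11⇒n12
[12] read 'a'  n12⇒n13  → match P2@[10:12]
[13] read 'c'  n13⇒n1 (fail-walked)
[14] read 'c'  n1⇒n1 (fail-walked)
[15] read 'a'  n1⇒n2
[16] read 'b'  n2⇒n3
[17] read 'a'  n3⇒n4  → match P0@[14:17],P2@[15:17]
[18] read 'b'  n4⇒n12 (fail-walked)
[19] read 'b'  n12⇒n6 (fail-walked)
[20] read 'b'  n6⇒n6 (fail-walked)
[21] read 'c'  n6⇒n7
[22] read 'b'  n7⇒n8
[23] read 'c'  n8⇒n9
[24] read 'a'  n9⇒n10  → match P1@[19:24]
[25] read 'b'  n10⇒n3 (fail-walked)
[26] read 'b'  n3⇒n6 (fail-walked)
[27] read 'c'  n6⇒n7
[28] read 'b'  n7⇒n8

Matches: [[6,0],[6,2],[12,2],[17,0],[17,2],[24,1]]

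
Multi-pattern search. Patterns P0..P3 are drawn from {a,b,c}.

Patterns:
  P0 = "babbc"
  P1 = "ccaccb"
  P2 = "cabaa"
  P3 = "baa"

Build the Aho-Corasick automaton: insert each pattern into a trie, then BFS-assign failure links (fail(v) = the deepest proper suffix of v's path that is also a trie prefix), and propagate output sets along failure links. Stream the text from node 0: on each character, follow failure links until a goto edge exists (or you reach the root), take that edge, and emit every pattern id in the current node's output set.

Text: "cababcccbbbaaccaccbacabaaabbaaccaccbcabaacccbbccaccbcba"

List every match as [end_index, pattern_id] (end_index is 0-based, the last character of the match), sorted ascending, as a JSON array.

Build:
Trie nodes:
  0='ε' goto b→1 c→6
  1='b' goto a→2
  2='ba' goto a→16 b→3
  3='bab' goto b→4
  4='babb' goto c→5
  5='babbc' goto ·  ←P0
  6='c' goto a→12 c→7
  7='cc' goto a→8
  8='cca' goto c→9
  9='ccac' goto c→10
  10='ccacc' goto b→11
  11='ccaccb' goto ·  ←P1
  12='ca' goto b→13
  13='cab' goto a→14
  14='caba' goto a→15
  15='cabaa' goto ·  ←P2
  16='baa' goto ·  ←P3

Failure links (BFS by depth):
  n1('b'): parent n0 fail=0; on 'b' 0 → fail=0;  out ∅∪∅=∅
  n6('c'): parent n0 fail=0; on 'c' 0 → fail=0;  out ∅∪∅=∅
  n2('ba'): parent n1 fail=0; on 'a' 0 → fail=0;  out ∅∪∅=∅
  n7('cc'): parent n6 fail=0; on 'c' 0 → fail=6;  out ∅∪∅=∅
  n12('ca'): parent n6 fail=0; on 'a' 0 → fail=0;  out ∅∪∅=∅
  n3('bab'): parent n2 fail=0; on 'b' 0 → fail=1;  out ∅∪∅=∅
  n8('cca'): parent n7 fail=6; on 'a' 6 → fail=12;  out ∅∪∅=∅
  n13('cab'): parent n12 fail=0; on 'b' 0 → fail=1;  out ∅∪∅=∅
  n16('baa'): parent n2 fail=0; on 'a' 0 → fail=0;  out {3}∪∅={3}
  n4('babb'): parent n3 fail=1; on 'b' 1→0 → fail=1;  out ∅∪∅=∅
  n9('ccac'): parent n8 fail=12; on 'c' 12→0 → fail=6;  out ∅∪∅=∅
  n14('caba'): parent n13 fail=1; on 'a' 1 → fail=2;  out ∅∪∅=∅
  n5('babbc'): parent n4 fail=1; on 'c' 1→0 → fail=6;  out {0}∪∅={0}
  n10('ccacc'): parent n9 fail=6; on 'c' 6 → fail=7;  out ∅∪∅=∅
  n15('cabaa'): parent n14 fail=2; on 'a' 2 → fail=16;  out {2}∪{3}={2,3}
  n11('ccaccb'): parent n10 fail=7; on 'b' 7→6→0 → fail=1;  out {1}∪∅={1}

Run:
pos 0 'c': at 6
pos 1 'a': at 12
pos 2 'b': at 13
pos 3 'a': at 14
pos 4 'b': at 3 (via fail)
pos 5 'c': at 6 (via fail)
pos 6 'c': at 7
pos 7 'c': at 7 (via fail)
pos 8 'b': at 1 (via fail)
pos 9 'b': at 1 (via fail)
pos 10 'b': at 1 (via fail)
pos 11 'a': at 2
pos 12 'a': at 16  ** P3@[10:12]
pos 13 'c': at 6 (via fail)
pos 14 'c': at 7
pos 15 'a': at 8
pos 16 'c': at 9
pos 17 'c': at 10
pos 18 'b': at 11  ** P1@[13:18]
pos 19 'a': at 2 (via fail)
pos 20 'c': at 6 (via fail)
pos 21 'a': at 12
pos 22 'b': at 13
pos 23 'a': at 14
pos 24 'a': at 15  ** P2@[20:24],P3@[22:24]
pos 25 'a': at 0 (via fail)
pos 26 'b': at 1
pos 27 'b': at 1 (via fail)
pos 28 'a': at 2
pos 29 'a': at 16  ** P3@[27:29]
pos 30 'c': at 6 (via fail)
pos 31 'c': at 7
pos 32 'a': at 8
pos 33 'c': at 9
pos 34 'c': at 10
pos 35 'b': at 11  ** P1@[30:35]
pos 36 'c': at 6 (via fail)
pos 37 'a': at 12
pos 38 'b': at 13
pos 39 'a': at 14
pos 40 'a': at 15  ** P2@[36:40],P3@[38:40]
pos 41 'c': at 6 (via fail)
pos 42 'c': at 7
pos 43 'c': at 7 (via fail)
pos 44 'b': at 1 (via fail)
pos 45 'b': at 1 (via fail)
pos 46 'c': at 6 (via fail)
pos 47 'c': at 7
pos 48 'a': at 8
pos 49 'c': at 9
pos 50 'c': at 10
pos 51 'b': at 11  ** P1@[46:51]
pos 52 'c': at 6 (via fail)
pos 53 'b': at 1 (via fail)
pos 54 'a': at 2

Result: [[12,3],[18,1],[24,2],[24,3],[29,3],[35,1],[40,2],[40,3],[51,1]]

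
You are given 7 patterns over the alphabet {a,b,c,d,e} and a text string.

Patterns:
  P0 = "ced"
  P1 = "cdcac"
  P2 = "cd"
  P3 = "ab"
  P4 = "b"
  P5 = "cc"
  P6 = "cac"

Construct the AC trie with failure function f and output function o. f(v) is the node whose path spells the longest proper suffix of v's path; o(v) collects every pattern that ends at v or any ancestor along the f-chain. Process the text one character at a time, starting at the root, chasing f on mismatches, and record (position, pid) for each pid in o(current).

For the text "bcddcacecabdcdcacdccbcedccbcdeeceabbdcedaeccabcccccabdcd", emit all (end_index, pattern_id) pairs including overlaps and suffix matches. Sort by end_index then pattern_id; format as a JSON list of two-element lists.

Build:
Trie (insert patterns):
  n0 'ε': a→8 b→10 c→1
  n1 'c': a→12 c→11 d→4 e→2
  n2 'ce': d→3
  n3 'ced': ·  ←P0
  n4 'cd': c→5  ←P2
  n5 'cdc': a→6
  n6 'cdca': c→7
  n7 'cdcac': ·  ←P1
  n8 'a': b→9
  n9 'ab': ·  ←P3
  n10 'b': ·  ←P4
  n11 'cc': ·  ←P5
  n12 'ca': c→13
  n13 'cac': ·  ←P6

Failure links (BFS by depth):
  fail(1) 'c': from fail(0)=0 chase 'c': 0 ⇒ 0;  out=∅∪out(0)=∅
  fail(8) 'a': from fail(0)=0 chase 'a': 0 ⇒ 0;  out=∅∪out(0)=∅
  fail(10) 'b': from fail(0)=0 chase 'b': 0 ⇒ 0;  out={4}∪out(0)={4}
  fail(2) 'ce': from fail(1)=0 chase 'e': 0 ⇒ 0;  out=∅∪out(0)=∅
  fail(4) 'cd': from fail(1)=0 chase 'd': 0 ⇒ 0;  out={2}∪out(0)={2}
  fail(9) 'ab': from fail(8)=0 chase 'b': 0 ⇒ 10;  out={3}∪out(10)={3,4}
  fail(11) 'cc': from fail(1)=0 chase 'c': 0 ⇒ 1;  out={5}∪out(1)={5}
  fail(12) 'ca': from fail(1)=0 chase 'a': 0 ⇒ 8;  out=∅∪out(8)=∅
  fail(3) 'ced': from fail(2)=0 chase 'd': 0 ⇒ 0;  out={0}∪out(0)={0}
  fail(5) 'cdc': from fail(4)=0 chase 'c': 0 ⇒ 1;  out=∅∪out(1)=∅
  fail(13) 'cac': from fail(12)=8 chase 'c': 8→0 ⇒ 1;  out={6}∪out(1)={6}
  fail(6) 'cdca': from fail(5)=1 chase 'a': 1 ⇒ 12;  out=∅∪out(12)=∅
  fail(7) 'cdcac': from fail(6)=12 chase 'c': 12 ⇒ 13;  out={1}∪out(13)={1,6}

Text stream:
i=0 'b': node 0→10  ** P4@[0:0]
i=1 'c': node 10→1 (fail-walked)
i=2 'd': node 1→4  ** P2@[1:2]
i=3 'd': node 4→0 (fail-walked)
i=4 'c': node 0→1
i=5 'a': node 1→12
i=6 'c': node 12→13  ** P6@[4:6]
i=7 'e': node 13→2 (fail-walked)
i=8 'c': node 2→1 (fail-walked)
i=9 'a': node 1→12
i=10 'b': node 12→9 (fail-walked)  ** P3@[9:10],P4@[10:10]
i=11 'd': node 9→0 (fail-walked)
i=12 'c': node 0→1
i=13 'd': node 1→4  ** P2@[12:13]
i=14 'c': node 4→5
i=15 'a': node 5→6
i=16 'c': node 6→7  ** P1@[12:16],P6@[14:16]
i=17 'd': node 7→4 (fail-walked)  ** P2@[16:17]
i=18 'c': node 4→5
i=19 'c': node 5→11 (fail-walked)  ** P5@[18:19]
i=20 'b': node 11→10 (fail-walked)  ** P4@[20:20]
i=21 'c': node 10→1 (fail-walked)
i=22 'e': node 1→2
i=23 'd': node 2→3  ** P0@[21:23]
i=24 'c': node 3→1 (fail-walked)
i=25 'c': node 1→11  ** P5@[24:25]
i=26 'b': node 11→10 (fail-walked)  ** P4@[26:26]
i=27 'c': node 10→1 (fail-walked)
i=28 'd': node 1→4  ** P2@[27:28]
i=29 'e': node 4→0 (fail-walked)
i=30 'e': node 0→0
i=31 'c': node 0→1
i=32 'e': node 1→2
i=33 'a': node 2→8 (fail-walked)
i=34 'b': node 8→9  ** P3@[33:34],P4@[34:34]
i=35 'b': node 9→10 (fail-walked)  ** P4@[35:35]
i=36 'd': node 10→0 (fail-walked)
i=37 'c': node 0→1
i=38 'e': node 1→2
i=39 'd': node 2→3  ** P0@[37:39]
i=40 'a': node 3→8 (fail-walked)
i=41 'e': node 8→0 (fail-walked)
i=42 'c': node 0→1
i=43 'c': node 1→11  ** P5@[42:43]
i=44 'a': node 11→12 (fail-walked)
i=45 'b': node 12→9 (fail-walked)  ** P3@[44:45],P4@[45:45]
i=46 'c': node 9→1 (fail-walked)
i=47 'c': node 1→11  ** P5@[46:47]
i=48 'c': node 11→11 (fail-walked)  ** P5@[47:48]
i=49 'c': node 11→11 (fail-walked)  ** P5@[48:49]
i=50 'c': node 11→11 (fail-walked)  ** P5@[49:50]
i=51 'a': node 11→12 (fail-walked)
i=52 'b': node 12→9 (fail-walked)  ** P3@[51:52],P4@[52:52]
i=53 'd': node 9→0 (fail-walked)
i=54 'c': node 0→1
i=55 'd': node 1→4  ** P2@[54:55]

Matches: [[0,4],[2,2],[6,6],[10,3],[10,4],[13,2],[16,1],[16,6],[17,2],[19,5],[20,4],[23,0],[25,5],[26,4],[28,2],[34,3],[34,4],[35,4],[39,0],[43,5],[45,3],[45,4],[47,5],[48,5],[49,5],[50,5],[52,3],[52,4],[55,2]]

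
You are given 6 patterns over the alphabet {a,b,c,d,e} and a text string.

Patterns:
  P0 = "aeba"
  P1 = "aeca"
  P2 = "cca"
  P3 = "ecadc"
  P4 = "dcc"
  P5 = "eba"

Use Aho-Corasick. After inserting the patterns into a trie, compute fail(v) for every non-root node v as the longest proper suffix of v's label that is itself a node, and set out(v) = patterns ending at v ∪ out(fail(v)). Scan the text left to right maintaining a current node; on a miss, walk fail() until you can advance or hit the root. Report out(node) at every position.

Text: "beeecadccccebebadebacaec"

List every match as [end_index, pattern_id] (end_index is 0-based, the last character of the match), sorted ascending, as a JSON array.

Build:
Trie nodes:
  0='ε' goto a→1 c→7 d→15 e→10
  1='a' goto e→2
  2='ae' goto b→3 c→5
  3='aeb' goto a→4
  4='aeba' goto ·  [P0 ends]
  5='aec' goto a→6
  6='aeca' goto ·  [P1 ends]
  7='c' goto c→8
  8='cc' goto a→9
  9='cca' goto ·  [P2 ends]
  10='e' goto b→18 c→11
  11='ec' goto a→12
  12='eca' goto d→13
  13='ecad' goto c→14
  14='ecadc' goto ·  [P3 ends]
  15='d' goto c→16
  16='dc' goto c→17
  17='dcc' goto ·  [P4 ends]
  18='eb' goto a→19
  19='eba' goto ·  [P5 ends]

Failure links (BFS by depth):
  n1('a'): parent n0 fail=0; on 'a' 0 → fail=0;  out ∅∪∅=∅
  n7('c'): parent n0 fail=0; on 'c' 0 → fail=0;  out ∅∪∅=∅
  n10('e'): parent n0 fail=0; on 'e' 0 → fail=0;  out ∅∪∅=∅
  n15('d'): parent n0 fail=0; on 'd' 0 → fail=0;  out ∅∪∅=∅
  n2('ae'): parent n1 fail=0; on 'e' 0 → fail=10;  out ∅∪∅=∅
  n8('cc'): parent n7 fail=0; on 'c' 0 → fail=7;  out ∅∪∅=∅
  n11('ec'): parent n10 fail=0; on 'c' 0 → fail=7;  out ∅∪∅=∅
  n16('dc'): parent n15 fail=0; on 'c' 0 → fail=7;  out ∅∪∅=∅
  n18('eb'): parent n10 fail=0; on 'b' 0 → fail=0;  out ∅∪∅=∅
  n3('aeb'): parent n2 fail=10; on 'b' 10 → fail=18;  out ∅∪∅=∅
  n5('aec'): parent n2 fail=10; on 'c' 10 → fail=11;  out ∅∪∅=∅
  n9('cca'): parent n8 fail=7; on 'a' 7→0 → fail=1;  out {2}∪∅={2}
  n12('eca'): parent n11 fail=7; on 'a' 7→0 → fail=1;  out ∅∪∅=∅
  n17('dcc'): parent n16 fail=7; on 'c' 7 → fail=8;  out {4}∪∅={4}
  n19('eba'): parent n18 fail=0; on 'a' 0 → fail=1;  out {5}∪∅={5}
  n4('aeba'): parent n3 fail=18; on 'a' 18 → fail=19;  out {0}∪{5}={0,5}
  n6('aeca'): parent n5 fail=11; on 'a' 11 → fail=12;  out {1}∪∅={1}
  n13('ecad'): parent n12 fail=1; on 'd' 1→0 → fail=15;  out ∅∪∅=∅
  n14('ecadc'): parent n13 fail=15; on 'c' 15 → fail=16;  out {3}∪∅={3}

Text stream:
[0] read 'b'  n0⇒n0
[1] read 'e'  n0⇒n10
[2] read 'e'  n10⇒n10 ·f
[3] read 'e'  n10⇒n10 ·f
[4] read 'c'  n10⇒n11
[5] read 'a'  n11⇒n12
[6] read 'd'  n12⇒n13
[7] read 'c'  n13⇒n14  ** P3@[3:7]
[8] read 'c'  n14⇒n17 ·f  ** P4@[6:8]
[9] read 'c'  n17⇒n8 ·f
[10] read 'c'  n8⇒n8 ·f
[11] read 'e'  n8⇒n10 ·f
[12] read 'b'  n10⇒n18
[13] read 'e'  n18⇒n10 ·f
[14] read 'b'  n10⇒n18
[15] read 'a'  n18⇒n19  ** P5@[13:15]
[16] read 'd'  n19⇒n15 ·f
[17] read 'e'  n15⇒n10 ·f
[18] read 'b'  n10⇒n18
[19] read 'a'  n18⇒n19  ** P5@[17:19]
[20] read 'c'  n19⇒n7 ·f
[21] read 'a'  n7⇒n1 ·f
[22] read 'e'  n1⇒n2
[23] read 'c'  n2⇒n5

Matches: [[7,3],[8,4],[15,5],[19,5]]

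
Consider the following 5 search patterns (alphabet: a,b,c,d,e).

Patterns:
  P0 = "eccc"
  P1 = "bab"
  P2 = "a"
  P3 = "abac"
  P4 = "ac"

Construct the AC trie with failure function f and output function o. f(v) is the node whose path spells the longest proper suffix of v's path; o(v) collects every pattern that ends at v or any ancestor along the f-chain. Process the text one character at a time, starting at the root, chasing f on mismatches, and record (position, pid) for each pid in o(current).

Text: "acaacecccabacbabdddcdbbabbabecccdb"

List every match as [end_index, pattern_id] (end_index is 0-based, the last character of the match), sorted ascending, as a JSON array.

Construct AC machine:
Trie nodes:
  0='ε' goto a→8 b→5 e→1
  1='e' goto c→2
  2='ec' goto c→3
  3='ecc' goto c→4
  4='eccc' goto ·  ←P0
  5='b' goto a→6
  6='ba' goto b→7
  7='bab' goto ·  ←P1
  8='a' goto b→9 c→12  ←P2
  9='ab' goto a→10
  10='aba' goto c→11
  11='abac' goto ·  ←P3
  12='ac' goto ·  ←P4

Failure links (BFS by depth):
  fail(1) 'e': from fail(0)=0 chase 'e': 0 ⇒ 0;  out=∅∪out(0)=∅
  fail(5) 'b': from fail(0)=0 chase 'b': 0 ⇒ 0;  out=∅∪out(0)=∅
  fail(8) 'a': from fail(0)=0 chase 'a': 0 ⇒ 0;  out={2}∪out(0)={2}
  fail(2) 'ec': from fail(1)=0 chase 'c': 0 ⇒ 0;  out=∅∪out(0)=∅
  fail(6) 'ba': from fail(5)=0 chase 'a': 0 ⇒ 8;  out=∅∪out(8)={2}
  fail(9) 'ab': from fail(8)=0 chase 'b': 0 ⇒ 5;  out=∅∪out(5)=∅
  fail(12) 'ac': from fail(8)=0 chase 'c': 0 ⇒ 0;  out={4}∪out(0)={4}
  fail(3) 'ecc': from fail(2)=0 chase 'c': 0 ⇒ 0;  out=∅∪out(0)=∅
  fail(7) 'bab': from fail(6)=8 chase 'b': 8 ⇒ 9;  out={1}∪out(9)={1}
  fail(10) 'aba': from fail(9)=5 chase 'a': 5 ⇒ 6;  out=∅∪out(6)={2}
  fail(4) 'eccc': from fail(3)=0 chase 'c': 0 ⇒ 0;  out={0}∪out(0)={0}
  fail(11) 'abac': from fail(10)=6 chase 'c': 6→8 ⇒ 12;  out={3}∪out(12)={3,4}

Text stream:
[0] read 'a'  n0⇒n8  ** P2@[0:0]
[1] read 'c'  n8⇒n12  ** P4@[0:1]
[2] read 'a'  n12⇒n8 (fail-walked)  ** P2@[2:2]
[3] read 'a'  n8⇒n8 (fail-walked)  ** P2@[3:3]
[4] read 'c'  n8⇒n12  ** P4@[3:4]
[5] read 'e'  n12⇒n1 (fail-walked)
[6] read 'c'  n1⇒n2
[7] read 'c'  n2⇒n3
[8] read 'c'  n3⇒n4  ** P0@[5:8]
[9] read 'a'  n4⇒n8 (fail-walked)  ** P2@[9:9]
[10] read 'b'  n8⇒n9
[11] read 'a'  n9⇒n10  ** P2@[11:11]
[12] read 'c'  n10⇒n11  ** P3@[9:12],P4@[11:12]
[13] read 'b'  n11⇒n5 (fail-walked)
[14] read 'a'  n5⇒n6  ** P2@[14:14]
[15] read 'b'  n6⇒n7  ** P1@[13:15]
[16] read 'd'  n7⇒n0 (fail-walked)
[17] read 'd'  n0⇒n0
[18] read 'd'  n0⇒n0
[19] read 'c'  n0⇒n0
[20] read 'd'  n0⇒n0
[21] read 'b'  n0⇒n5
[22] read 'b'  n5⇒n5 (fail-walked)
[23] read 'a'  n5⇒n6  ** P2@[23:23]
[24] read 'b'  n6⇒n7  ** P1@[22:24]
[25] read 'b'  n7⇒n5 (fail-walked)
[26] read 'a'  n5⇒n6  ** P2@[26:26]
[27] read 'b'  n6⇒n7  ** P1@[25:27]
[28] read 'e'  n7⇒n1 (fail-walked)
[29] read 'c'  n1⇒n2
[30] read 'c'  n2⇒n3
[31] read 'c'  n3⇒n4  ** P0@[28:31]
[32] read 'd'  n4⇒n0 (fail-walked)
[33] read 'b'  n0⇒n5

All matches (sorted): [[0,2],[1,4],[2,2],[3,2],[4,4],[8,0],[9,2],[11,2],[12,3],[12,4],[14,2],[15,1],[23,2],[24,1],[26,2],[27,1],[31,0]]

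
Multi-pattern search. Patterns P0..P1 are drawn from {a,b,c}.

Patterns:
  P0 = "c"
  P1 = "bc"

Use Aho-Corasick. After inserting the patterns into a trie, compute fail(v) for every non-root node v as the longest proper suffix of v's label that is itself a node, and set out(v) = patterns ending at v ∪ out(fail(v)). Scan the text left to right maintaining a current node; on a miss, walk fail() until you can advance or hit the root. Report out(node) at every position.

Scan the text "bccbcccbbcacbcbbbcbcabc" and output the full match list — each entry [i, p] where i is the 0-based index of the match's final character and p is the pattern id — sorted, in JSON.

Build automaton:
Trie (insert patterns):
  n0 'ε': b→2 c→1
  n1 'c': ·  ←P0
  n2 'b': c→3
  n3 'bc': ·  ←P1

Failure links (BFS by depth):
  fail(1) 'c': from fail(0)=0 chase 'c': 0 ⇒ 0;  out={0}∪out(0)={0}
  fail(2) 'b': from fail(0)=0 chase 'b': 0 ⇒ 0;  out=∅∪out(0)=∅
  fail(3) 'bc': from fail(2)=0 chase 'c': 0 ⇒ 1;  out={1}∪out(1)={0,1}

Scan:
i=0 'b': node 0→2
i=1 'c': node 2→3  ** P0@[1:1],P1@[0:1]
i=2 'c': node 3→1 ·f  ** P0@[2:2]
i=3 'b': node 1→2 ·f
i=4 'c': node 2→3  ** P0@[4:4],P1@[3:4]
i=5 'c': node 3→1 ·f  ** P0@[5:5]
i=6 'c': node 1→1 ·f  ** P0@[6:6]
i=7 'b': node 1→2 ·f
i=8 'b': node 2→2 ·f
i=9 'c': node 2→3  ** P0@[9:9],P1@[8:9]
i=10 'a': node 3→0 ·f
i=11 'c': node 0→1  ** P0@[11:11]
i=12 'b': node 1→2 ·f
i=13 'c': node 2→3  ** P0@[13:13],P1@[12:13]
i=14 'b': node 3→2 ·f
i=15 'b': node 2→2 ·f
i=16 'b': node 2→2 ·f
i=17 'c': node 2→3  ** P0@[17:17],P1@[16:17]
i=18 'b': node 3→2 ·f
i=19 'c': node 2→3  ** P0@[19:19],P1@[18:19]
i=20 'a': node 3→0 ·f
i=21 'b': node 0→2
i=22 'c': node 2→3  ** P0@[22:22],P1@[21:22]

All matches (sorted): [[1,0],[1,1],[2,0],[4,0],[4,1],[5,0],[6,0],[9,0],[9,1],[11,0],[13,0],[13,1],[17,0],[17,1],[19,0],[19,1],[22,0],[22,1]]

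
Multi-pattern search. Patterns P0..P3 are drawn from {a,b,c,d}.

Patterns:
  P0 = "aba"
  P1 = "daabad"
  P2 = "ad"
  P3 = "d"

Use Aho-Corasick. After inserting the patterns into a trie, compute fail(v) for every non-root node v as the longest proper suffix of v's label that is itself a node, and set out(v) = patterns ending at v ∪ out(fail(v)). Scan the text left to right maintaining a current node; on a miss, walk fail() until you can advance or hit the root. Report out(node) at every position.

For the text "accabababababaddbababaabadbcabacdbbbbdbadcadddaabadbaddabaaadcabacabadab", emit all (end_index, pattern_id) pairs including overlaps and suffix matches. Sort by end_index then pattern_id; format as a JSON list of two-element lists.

Construct AC machine:
Trie (insert patterns):
  0='ε' goto a→1 d→4
  1='a' goto b→2 d→10
  2='ab' goto a→3
  3='aba' goto ·  ←P0
  4='d' goto a→5  ←P3
  5='da' goto a→6
  6='daa' goto b→7
  7='daab' goto a→8
  8='daaba' goto d→9
  9='daabad' goto ·  ←P1
  10='ad' goto ·  ←P2

Failure links (BFS by depth):
  fail(1) 'a': from fail(0)=0 chase 'a': 0 ⇒ 0;  out=∅∪out(0)=∅
  fail(4) 'd': from fail(0)=0 chase 'd': 0 ⇒ 0;  out={3}∪out(0)={3}
  fail(2) 'ab': from fail(1)=0 chase 'b': 0 ⇒ 0;  out=∅∪out(0)=∅
  fail(5) 'da': from fail(4)=0 chase 'a': 0 ⇒ 1;  out=∅∪out(1)=∅
  fail(10) 'ad': from fail(1)=0 chase 'd': 0 ⇒ 4;  out={2}∪out(4)={2,3}
  fail(3) 'aba': from fail(2)=0 chase 'a': 0 ⇒ 1;  out={0}∪out(1)={0}
  fail(6) 'daa': from fail(5)=1 chase 'a': 1→0 ⇒ 1;  out=∅∪out(1)=∅
  fail(7) 'daab': from fail(6)=1 chase 'b': 1 ⇒ 2;  out=∅∪out(2)=∅
  fail(8) 'daaba': from fail(7)=2 chase 'a': 2 ⇒ 3;  out=∅∪out(3)={0}
  fail(9) 'daabad': from fail(8)=3 chase 'd': 3→1 ⇒ 10;  out={1}∪out(10)={1,2,3}

Scan:
[0] read 'a'  n0⇒n1
[1] read 'c'  n1⇒n0 (via fail)
[2] read 'c'  n0⇒n0
[3] read 'a'  n0⇒n1
[4] read 'b'  n1⇒n2
[5] read 'a'  n2⇒n3  ** P0@[3:5]
[6] read 'b'  n3⇒n2 (via fail)
[7] read 'a'  n2⇒n3  ** P0@[5:7]
[8] read 'b'  n3⇒n2 (via fail)
[9] read 'a'  n2⇒n3  ** P0@[7:9]
[10] read 'b'  n3⇒n2 (via fail)
[11] read 'a'  n2⇒n3  ** P0@[9:11]
[12] read 'b'  n3⇒n2 (via fail)
[13] read 'a'  n2⇒n3  ** P0@[11:13]
[14] read 'd'  n3⇒n10 (via fail)  ** P2@[13:14],P3@[14:14]
[15] read 'd'  n10⇒n4 (via fail)  ** P3@[15:15]
[16] read 'b'  n4⇒n0 (via fail)
[17] read 'a'  n0⇒n1
[18] read 'b'  n1⇒n2
[19] read 'a'  n2⇒n3  ** P0@[17:19]
[20] read 'b'  n3⇒n2 (via fail)
[21] read 'a'  n2⇒n3  ** P0@[19:21]
[22] read 'a'  n3⇒n1 (via fail)
[23] read 'b'  n1⇒n2
[24] read 'a'  n2⇒n3  ** P0@[22:24]
[25] read 'd'  n3⇒n10 (via fail)  ** P2@[24:25],P3@[25:25]
[26] read 'b'  n10⇒n0 (via fail)
[27] read 'c'  n0⇒n0
[28] read 'a'  n0⇒n1
[29] read 'b'  n1⇒n2
[30] read 'a'  n2⇒n3  ** P0@[28:30]
[31] read 'c'  n3⇒n0 (via fail)
[32] read 'd'  n0⇒n4  ** P3@[32:32]
[33] read 'b'  n4⇒n0 (via fail)
[34] read 'b'  n0⇒n0
[35] read 'b'  n0⇒n0
[36] read 'b'  n0⇒n0
[37] read 'd'  n0⇒n4  ** P3@[37:37]
[38] read 'b'  n4⇒n0 (via fail)
[39] read 'a'  n0⇒n1
[40] read 'd'  n1⇒n10  ** P2@[39:40],P3@[40:40]
[41] read 'c'  n10⇒n0 (via fail)
[42] read 'a'  n0⇒n1
[43] read 'd'  n1⇒n10  ** P2@[42:43],P3@[43:43]
[44] read 'd'  n10⇒n4 (via fail)  ** P3@[44:44]
[45] read 'd'  n4⇒n4 (via fail)  ** P3@[45:45]
[46] read 'a'  n4⇒n5
[47] read 'a'  n5⇒n6
[48] read 'b'  n6⇒n7
[49] read 'a'  n7⇒n8  ** P0@[47:49]
[50] read 'd'  n8⇒n9  ** P1@[45:50],P2@[49:50],P3@[50:50]
[51] read 'b'  n9⇒n0 (via fail)
[52] read 'a'  n0⇒n1
[53] read 'd'  n1⇒n10  ** P2@[52:53],P3@[53:53]
[54] read 'd'  n10⇒n4 (via fail)  ** P3@[54:54]
[55] read 'a'  n4⇒n5
[56] read 'b'  n5⇒n2 (via fail)
[57] read 'a'  n2⇒n3  ** P0@[55:57]
[58] read 'a'  n3⇒n1 (via fail)
[59] read 'a'  n1⇒n1 (via fail)
[60] read 'd'  n1⇒n10  ** P2@[59:60],P3@[60:60]
[61] read 'c'  n10⇒n0 (via fail)
[62] read 'a'  n0⇒n1
[63] read 'b'  n1⇒n2
[64] read 'a'  n2⇒n3  ** P0@[62:64]
[65] read 'c'  n3⇒n0 (via fail)
[66] read 'a'  n0⇒n1
[67] read 'b'  n1⇒n2
[68] read 'a'  n2⇒n3  ** P0@[66:68]
[69] read 'd'  n3⇒n10 (via fail)  ** P2@[68:69],P3@[69:69]
[70] read 'a'  n10⇒n5 (via fail)
[71] read 'b'  n5⇒n2 (via fail)

Result: [[5,0],[7,0],[9,0],[11,0],[13,0],[14,2],[14,3],[15,3],[19,0],[21,0],[24,0],[25,2],[25,3],[30,0],[32,3],[37,3],[40,2],[40,3],[43,2],[43,3],[44,3],[45,3],[49,0],[50,1],[50,2],[50,3],[53,2],[53,3],[54,3],[57,0],[60,2],[60,3],[64,0],[68,0],[69,2],[69,3]]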